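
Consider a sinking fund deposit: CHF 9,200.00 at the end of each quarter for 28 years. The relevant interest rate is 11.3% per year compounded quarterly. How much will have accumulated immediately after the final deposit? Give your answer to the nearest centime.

This is an ordinary annuity: 112 deposits of CHF 9,200.00 at the end of each quarter.
Periodic rate r = 0.113/4 per quarter; n is counted in quarters.
FV = PMT × [((1+r)^n − 1)/r] = 9,200 × [(1+r)^112 − 1] / r = CHF 7,050,419.56

CHF 7,050,419.56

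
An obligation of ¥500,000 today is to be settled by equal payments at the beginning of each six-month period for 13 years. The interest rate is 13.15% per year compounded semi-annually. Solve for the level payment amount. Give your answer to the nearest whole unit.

Level annuity due; solve PV = PMT × [(1 − (1+r)^−n)/r] × (1+r) for PMT.
Periodic rate r = 0.1315/2 per half-year; n is counted in half-years.
With n = 26: PMT = 500,000 / ([(1 − (1+r)^−n)/r] × (1+r)) = ¥38,128

¥38,128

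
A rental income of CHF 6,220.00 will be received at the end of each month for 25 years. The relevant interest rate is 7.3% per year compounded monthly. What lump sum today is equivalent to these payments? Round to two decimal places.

CHF 856,712.37

This is an ordinary annuity: 300 payments of CHF 6,220.00 at the end of each month.
Periodic rate r = 0.073/12 per month; n is counted in months.
PV = PMT × [(1 − (1+r)^−n)/r] = 6,220 × [1 − (1+r)^−300] / r = CHF 856,712.37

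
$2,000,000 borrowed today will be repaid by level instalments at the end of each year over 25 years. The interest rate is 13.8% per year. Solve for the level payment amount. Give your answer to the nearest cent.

$287,346.16

Level ordinary annuity; solve PV = PMT × [(1 − (1+r)^−n)/r] for PMT.
Periodic rate r = 0.138 per year.
With n = 25: PMT = 2,000,000 / ([(1 − (1+r)^−n)/r]) = $287,346.16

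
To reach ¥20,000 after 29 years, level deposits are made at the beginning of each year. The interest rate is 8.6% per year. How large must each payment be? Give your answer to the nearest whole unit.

¥159

Level annuity due; solve FV = PMT × [((1+r)^n − 1)/r] × (1+r) for PMT.
Periodic rate r = 0.086 per year.
With n = 29: PMT = 20,000 / ([((1+r)^n − 1)/r] × (1+r)) = ¥159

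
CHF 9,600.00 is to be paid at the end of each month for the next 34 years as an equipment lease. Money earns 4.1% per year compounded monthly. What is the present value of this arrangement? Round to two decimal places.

CHF 2,111,050.86

This is an ordinary annuity: 408 payments of CHF 9,600.00 at the end of each month.
Periodic rate r = 0.041/12 per month; n is counted in months.
PV = PMT × [(1 − (1+r)^−n)/r] = 9,600 × [1 − (1+r)^−408] / r = CHF 2,111,050.86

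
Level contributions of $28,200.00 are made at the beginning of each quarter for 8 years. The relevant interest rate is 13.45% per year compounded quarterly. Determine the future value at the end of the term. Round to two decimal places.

$1,630,986.12

This is an annuity due: 32 deposits of $28,200.00 at the beginning of each quarter.
Periodic rate r = 0.1345/4 per quarter; n is counted in quarters.
FV = PMT × [((1+r)^n − 1)/r] × (1+r) = 28,200 × [(1+r)^32 − 1] / r × (1+r) = $1,630,986.12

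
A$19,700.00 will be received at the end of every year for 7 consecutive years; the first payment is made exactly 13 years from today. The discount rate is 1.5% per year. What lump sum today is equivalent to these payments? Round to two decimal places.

A$108,717.66

Ordinary annuity of 7 payments, first payment at period 13.
Periodic rate r = 0.015 per year.
The ordinary-annuity PV formula values the stream one period before the first payment (period 12); discount that back 12 periods:
PV₀ = 19,700 × [1 − (1+r)^−7] / r × (1+r)^−12 = A$108,717.66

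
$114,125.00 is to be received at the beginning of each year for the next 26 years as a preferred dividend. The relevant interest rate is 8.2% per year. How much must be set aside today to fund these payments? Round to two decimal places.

This is an annuity due: 26 payments of $114,125.00 at the beginning of each year.
Periodic rate r = 0.082 per year.
PV = PMT × [(1 − (1+r)^−n)/r] × (1+r) = 114,125 × [1 − (1+r)^−26] / r × (1+r) = $1,311,855.91

$1,311,855.91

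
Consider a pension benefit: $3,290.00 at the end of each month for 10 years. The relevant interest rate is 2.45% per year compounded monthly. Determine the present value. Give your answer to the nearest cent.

This is an ordinary annuity: 120 payments of $3,290.00 at the end of each month.
Periodic rate r = 0.0245/12 per month; n is counted in months.
PV = PMT × [(1 − (1+r)^−n)/r] = 3,290 × [1 − (1+r)^−120] / r = $349,841.06

$349,841.06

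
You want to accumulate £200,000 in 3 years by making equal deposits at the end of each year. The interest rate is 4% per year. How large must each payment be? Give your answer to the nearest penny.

Level ordinary annuity; solve FV = PMT × [((1+r)^n − 1)/r] for PMT.
Periodic rate r = 0.04 per year.
With n = 3: PMT = 200,000 / ([((1+r)^n − 1)/r]) = £64,069.71

£64,069.71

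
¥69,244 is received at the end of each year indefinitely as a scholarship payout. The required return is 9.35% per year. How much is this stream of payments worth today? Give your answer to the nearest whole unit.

Periodic rate r = 0.0935 per year.
Level perpetuity: PV = PMT / r = 69,244 / (0.0935) = ¥740,578.

¥740,578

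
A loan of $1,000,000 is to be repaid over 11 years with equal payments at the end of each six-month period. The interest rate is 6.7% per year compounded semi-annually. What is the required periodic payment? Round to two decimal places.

$64,967.97

Level ordinary annuity; solve PV = PMT × [(1 − (1+r)^−n)/r] for PMT.
Periodic rate r = 0.067/2 per half-year; n is counted in half-years.
With n = 22: PMT = 1,000,000 / ([(1 − (1+r)^−n)/r]) = $64,967.97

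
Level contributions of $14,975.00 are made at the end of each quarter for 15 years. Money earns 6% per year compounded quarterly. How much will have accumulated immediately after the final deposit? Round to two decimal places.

This is an ordinary annuity: 60 deposits of $14,975.00 at the end of each quarter.
Periodic rate r = 0.06/4 per quarter; n is counted in quarters.
FV = PMT × [((1+r)^n − 1)/r] = 14,975 × [(1+r)^60 − 1] / r = $1,440,814.41

$1,440,814.41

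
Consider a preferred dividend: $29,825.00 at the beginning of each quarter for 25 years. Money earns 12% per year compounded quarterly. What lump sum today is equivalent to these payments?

This is an annuity due: 100 payments of $29,825.00 at the beginning of each quarter.
Periodic rate r = 0.12/4 per quarter; n is counted in quarters.
PV = PMT × [(1 − (1+r)^−n)/r] × (1+r) = 29,825 × [1 − (1+r)^−100] / r × (1+r) = $970,710.47

$970,710.47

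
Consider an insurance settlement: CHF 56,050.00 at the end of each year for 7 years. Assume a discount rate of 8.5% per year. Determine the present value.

This is an ordinary annuity: 7 payments of CHF 56,050.00 at the end of each year.
Periodic rate r = 0.085 per year.
PV = PMT × [(1 − (1+r)^−n)/r] = 56,050 × [1 − (1+r)^−7] / r = CHF 286,892.68

CHF 286,892.68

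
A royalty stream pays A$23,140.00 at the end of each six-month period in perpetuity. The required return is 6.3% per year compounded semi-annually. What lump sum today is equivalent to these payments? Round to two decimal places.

Periodic rate r = 0.063/2 per half-year.
Level perpetuity: PV = PMT / r = 23,140 / (0.063/2) = A$734,603.17.

A$734,603.17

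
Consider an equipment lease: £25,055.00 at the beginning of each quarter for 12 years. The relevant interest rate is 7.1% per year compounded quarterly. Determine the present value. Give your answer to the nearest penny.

This is an annuity due: 48 payments of £25,055.00 at the beginning of each quarter.
Periodic rate r = 0.071/4 per quarter; n is counted in quarters.
PV = PMT × [(1 − (1+r)^−n)/r] × (1+r) = 25,055 × [1 − (1+r)^−48] / r × (1+r) = £819,208.27

£819,208.27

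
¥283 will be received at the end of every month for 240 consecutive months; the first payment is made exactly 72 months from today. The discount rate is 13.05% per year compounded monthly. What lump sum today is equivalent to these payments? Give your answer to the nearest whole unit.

¥11,173

Ordinary annuity of 240 payments, first payment at period 72.
Periodic rate r = 0.1305/12 per month; n is counted in months.
The ordinary-annuity PV formula values the stream one period before the first payment (period 71); discount that back 71 periods:
PV₀ = 283 × [1 − (1+r)^−240] / r × (1+r)^−71 = ¥11,173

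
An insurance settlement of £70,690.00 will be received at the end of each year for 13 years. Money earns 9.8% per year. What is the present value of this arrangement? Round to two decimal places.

This is an ordinary annuity: 13 payments of £70,690.00 at the end of each year.
Periodic rate r = 0.098 per year.
PV = PMT × [(1 − (1+r)^−n)/r] = 70,690 × [1 − (1+r)^−13] / r = £507,381.85

£507,381.85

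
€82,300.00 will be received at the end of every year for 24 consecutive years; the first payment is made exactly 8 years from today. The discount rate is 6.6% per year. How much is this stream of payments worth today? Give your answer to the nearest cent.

€625,236.07

Ordinary annuity of 24 payments, first payment at period 8.
Periodic rate r = 0.066 per year.
The ordinary-annuity PV formula values the stream one period before the first payment (period 7); discount that back 7 periods:
PV₀ = 82,300 × [1 − (1+r)^−24] / r × (1+r)^−7 = €625,236.07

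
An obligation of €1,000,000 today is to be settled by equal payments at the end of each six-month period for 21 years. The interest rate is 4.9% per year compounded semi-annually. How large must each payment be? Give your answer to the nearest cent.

Level ordinary annuity; solve PV = PMT × [(1 − (1+r)^−n)/r] for PMT.
Periodic rate r = 0.049/2 per half-year; n is counted in half-years.
With n = 42: PMT = 1,000,000 / ([(1 − (1+r)^−n)/r]) = €38,390.67

€38,390.67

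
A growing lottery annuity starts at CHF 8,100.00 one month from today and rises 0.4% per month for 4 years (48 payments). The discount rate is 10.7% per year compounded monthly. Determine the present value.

Periodic rate r = 0.107/12 per month; n is counted in months.
Growing ordinary annuity: PV = PMT₁ × [1 − ((1+g)/(1+r))^n] / (r − g) = 8,100 × [1 − ((1+0.004)/(1+r))^48] / (r − 0.004) = CHF 344,356.13.

CHF 344,356.13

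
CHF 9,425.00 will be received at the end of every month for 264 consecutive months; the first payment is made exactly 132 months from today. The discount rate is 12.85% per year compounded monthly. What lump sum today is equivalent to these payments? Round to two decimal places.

CHF 204,956.41

Ordinary annuity of 264 payments, first payment at period 132.
Periodic rate r = 0.1285/12 per month; n is counted in months.
The ordinary-annuity PV formula values the stream one period before the first payment (period 131); discount that back 131 periods:
PV₀ = 9,425 × [1 − (1+r)^−264] / r × (1+r)^−131 = CHF 204,956.41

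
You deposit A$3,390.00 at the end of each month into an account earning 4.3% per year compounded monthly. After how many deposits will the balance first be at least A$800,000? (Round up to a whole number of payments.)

172 payments

Periodic rate r = 0.043/12 per month; n is counted in months.
Ordinary annuity FV: 800,000 = 3,390 × [((1+r)^n − 1)/r].
(1+r)^n = 1 + 800,000 × r / 3,390, so n = ln(1 + 800,000·r/3,390) / ln(1+r) = 171.33.
Round up to a whole number of payments: n = 172.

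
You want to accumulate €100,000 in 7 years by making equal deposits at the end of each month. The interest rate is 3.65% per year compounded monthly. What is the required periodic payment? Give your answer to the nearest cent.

Level ordinary annuity; solve FV = PMT × [((1+r)^n − 1)/r] for PMT.
Periodic rate r = 0.0365/12 per month; n is counted in months.
With n = 84: PMT = 100,000 / ([((1+r)^n − 1)/r]) = €1,046.66

€1,046.66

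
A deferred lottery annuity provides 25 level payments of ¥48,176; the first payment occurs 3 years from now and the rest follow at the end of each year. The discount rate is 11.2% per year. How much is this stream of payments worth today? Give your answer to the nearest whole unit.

¥323,380

Ordinary annuity of 25 payments, first payment at period 3.
Periodic rate r = 0.112 per year.
The ordinary-annuity PV formula values the stream one period before the first payment (period 2); discount that back 2 periods:
PV₀ = 48,176 × [1 − (1+r)^−25] / r × (1+r)^−2 = ¥323,380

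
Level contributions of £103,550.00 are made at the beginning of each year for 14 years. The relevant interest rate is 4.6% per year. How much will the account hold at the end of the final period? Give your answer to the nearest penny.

This is an annuity due: 14 deposits of £103,550.00 at the beginning of each year.
Periodic rate r = 0.046 per year.
FV = PMT × [((1+r)^n − 1)/r] × (1+r) = 103,550 × [(1+r)^14 − 1] / r × (1+r) = £2,064,806.07

£2,064,806.07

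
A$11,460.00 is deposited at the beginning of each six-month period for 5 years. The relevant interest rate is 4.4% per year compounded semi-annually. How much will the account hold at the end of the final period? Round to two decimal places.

This is an annuity due: 10 deposits of A$11,460.00 at the beginning of each six-month period.
Periodic rate r = 0.044/2 per half-year; n is counted in half-years.
FV = PMT × [((1+r)^n − 1)/r] × (1+r) = 11,460 × [(1+r)^10 − 1] / r × (1+r) = A$129,423.33

A$129,423.33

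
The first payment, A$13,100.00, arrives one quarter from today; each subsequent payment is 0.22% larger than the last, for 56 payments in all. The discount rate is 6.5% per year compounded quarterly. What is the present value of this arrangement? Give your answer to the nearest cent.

Periodic rate r = 0.065/4 per quarter; n is counted in quarters.
Growing ordinary annuity: PV = PMT₁ × [1 − ((1+g)/(1+r))^n] / (r − g) = 13,100 × [1 − ((1+0.0022)/(1+r))^56] / (r − 0.0022) = A$504,811.61.

A$504,811.61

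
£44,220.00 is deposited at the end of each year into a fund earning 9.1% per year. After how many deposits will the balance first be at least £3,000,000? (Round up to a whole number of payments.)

23 payments

Periodic rate r = 0.091 per year.
Ordinary annuity FV: 3,000,000 = 44,220 × [((1+r)^n − 1)/r].
(1+r)^n = 1 + 3,000,000 × r / 44,220, so n = ln(1 + 3,000,000·r/44,220) / ln(1+r) = 22.62.
Round up to a whole number of payments: n = 23.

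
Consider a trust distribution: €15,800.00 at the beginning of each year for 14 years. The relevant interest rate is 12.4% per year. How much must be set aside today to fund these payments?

€115,340.60

This is an annuity due: 14 payments of €15,800.00 at the beginning of each year.
Periodic rate r = 0.124 per year.
PV = PMT × [(1 − (1+r)^−n)/r] × (1+r) = 15,800 × [1 − (1+r)^−14] / r × (1+r) = €115,340.60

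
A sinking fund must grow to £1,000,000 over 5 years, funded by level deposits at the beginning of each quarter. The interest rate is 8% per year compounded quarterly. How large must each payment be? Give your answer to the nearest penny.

£40,349.72

Level annuity due; solve FV = PMT × [((1+r)^n − 1)/r] × (1+r) for PMT.
Periodic rate r = 0.08/4 per quarter; n is counted in quarters.
With n = 20: PMT = 1,000,000 / ([((1+r)^n − 1)/r] × (1+r)) = £40,349.72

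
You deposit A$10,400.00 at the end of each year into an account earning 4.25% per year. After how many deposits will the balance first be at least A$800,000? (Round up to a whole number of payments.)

Periodic rate r = 0.0425 per year.
Ordinary annuity FV: 800,000 = 10,400 × [((1+r)^n − 1)/r].
(1+r)^n = 1 + 800,000 × r / 10,400, so n = ln(1 + 800,000·r/10,400) / ln(1+r) = 34.87.
Round up to a whole number of payments: n = 35.

35 payments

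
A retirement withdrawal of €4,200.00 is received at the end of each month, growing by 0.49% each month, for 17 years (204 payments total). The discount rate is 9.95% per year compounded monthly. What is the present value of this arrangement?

€615,575.31

Periodic rate r = 0.0995/12 per month; n is counted in months.
Growing ordinary annuity: PV = PMT₁ × [1 − ((1+g)/(1+r))^n] / (r − g) = 4,200 × [1 − ((1+0.0049)/(1+r))^204] / (r − 0.0049) = €615,575.31.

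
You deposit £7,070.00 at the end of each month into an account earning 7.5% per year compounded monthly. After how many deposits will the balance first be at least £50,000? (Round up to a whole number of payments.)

Periodic rate r = 0.075/12 per month; n is counted in months.
Ordinary annuity FV: 50,000 = 7,070 × [((1+r)^n − 1)/r].
(1+r)^n = 1 + 50,000 × r / 7,070, so n = ln(1 + 50,000·r/7,070) / ln(1+r) = 6.94.
Round up to a whole number of payments: n = 7.

7 payments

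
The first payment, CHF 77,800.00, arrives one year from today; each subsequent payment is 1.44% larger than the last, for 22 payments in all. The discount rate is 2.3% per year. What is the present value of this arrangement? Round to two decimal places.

CHF 1,533,388.68

Periodic rate r = 0.023 per year.
Growing ordinary annuity: PV = PMT₁ × [1 − ((1+g)/(1+r))^n] / (r − g) = 77,800 × [1 − ((1+0.0144)/(1+r))^22] / (r − 0.0144) = CHF 1,533,388.68.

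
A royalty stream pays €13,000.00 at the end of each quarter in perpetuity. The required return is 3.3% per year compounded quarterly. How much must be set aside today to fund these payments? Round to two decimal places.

Periodic rate r = 0.033/4 per quarter.
Level perpetuity: PV = PMT / r = 13,000 / (0.033/4) = €1,575,757.58.

€1,575,757.58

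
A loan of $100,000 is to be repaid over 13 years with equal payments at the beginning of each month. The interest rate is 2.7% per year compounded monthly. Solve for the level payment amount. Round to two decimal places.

Level annuity due; solve PV = PMT × [(1 − (1+r)^−n)/r] × (1+r) for PMT.
Periodic rate r = 0.027/12 per month; n is counted in months.
With n = 156: PMT = 100,000 / ([(1 − (1+r)^−n)/r] × (1+r)) = $759.10

$759.10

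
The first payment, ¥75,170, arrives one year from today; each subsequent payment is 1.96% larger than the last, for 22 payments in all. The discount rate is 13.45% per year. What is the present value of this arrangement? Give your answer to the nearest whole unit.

Periodic rate r = 0.1345 per year.
Growing ordinary annuity: PV = PMT₁ × [1 − ((1+g)/(1+r))^n] / (r − g) = 75,170 × [1 − ((1+0.0196)/(1+r))^22] / (r − 0.0196) = ¥591,778.

¥591,778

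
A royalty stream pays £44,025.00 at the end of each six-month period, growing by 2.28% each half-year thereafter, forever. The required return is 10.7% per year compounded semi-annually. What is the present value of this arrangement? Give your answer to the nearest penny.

£1,434,039.09

Periodic rate r = 0.107/2 per half-year.
Growing perpetuity (Gordon): PV = PMT₁ / (r − g) = 44,025 / (r − 0.0228) = £1,434,039.09.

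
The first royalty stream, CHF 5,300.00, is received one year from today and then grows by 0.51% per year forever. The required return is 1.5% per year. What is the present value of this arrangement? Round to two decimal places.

CHF 535,353.54

Periodic rate r = 0.015 per year.
Growing perpetuity (Gordon): PV = PMT₁ / (r − g) = 5,300 / (r − 0.0051) = CHF 535,353.54.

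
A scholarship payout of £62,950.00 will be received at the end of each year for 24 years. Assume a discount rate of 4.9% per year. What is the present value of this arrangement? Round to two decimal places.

This is an ordinary annuity: 24 payments of £62,950.00 at the end of each year.
Periodic rate r = 0.049 per year.
PV = PMT × [(1 − (1+r)^−n)/r] = 62,950 × [1 − (1+r)^−24] / r = £877,137.27

£877,137.27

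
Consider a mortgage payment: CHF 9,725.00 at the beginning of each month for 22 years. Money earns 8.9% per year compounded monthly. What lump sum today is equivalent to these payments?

This is an annuity due: 264 payments of CHF 9,725.00 at the beginning of each month.
Periodic rate r = 0.089/12 per month; n is counted in months.
PV = PMT × [(1 − (1+r)^−n)/r] × (1+r) = 9,725 × [1 − (1+r)^−264] / r × (1+r) = CHF 1,133,168.02

CHF 1,133,168.02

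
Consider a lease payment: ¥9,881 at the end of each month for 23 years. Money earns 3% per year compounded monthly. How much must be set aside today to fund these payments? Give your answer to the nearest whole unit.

This is an ordinary annuity: 276 payments of ¥9,881 at the end of each month.
Periodic rate r = 0.03/12 per month; n is counted in months.
PV = PMT × [(1 − (1+r)^−n)/r] = 9,881 × [1 − (1+r)^−276] / r = ¥1,968,263

¥1,968,263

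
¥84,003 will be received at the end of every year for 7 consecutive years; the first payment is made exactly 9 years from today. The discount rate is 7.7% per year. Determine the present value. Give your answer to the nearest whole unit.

¥244,103

Ordinary annuity of 7 payments, first payment at period 9.
Periodic rate r = 0.077 per year.
The ordinary-annuity PV formula values the stream one period before the first payment (period 8); discount that back 8 periods:
PV₀ = 84,003 × [1 − (1+r)^−7] / r × (1+r)^−8 = ¥244,103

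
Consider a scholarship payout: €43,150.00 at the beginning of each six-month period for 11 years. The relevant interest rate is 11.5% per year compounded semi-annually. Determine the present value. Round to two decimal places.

This is an annuity due: 22 payments of €43,150.00 at the beginning of each six-month period.
Periodic rate r = 0.115/2 per half-year; n is counted in half-years.
PV = PMT × [(1 − (1+r)^−n)/r] × (1+r) = 43,150 × [1 − (1+r)^−22] / r × (1+r) = €561,618.40

€561,618.40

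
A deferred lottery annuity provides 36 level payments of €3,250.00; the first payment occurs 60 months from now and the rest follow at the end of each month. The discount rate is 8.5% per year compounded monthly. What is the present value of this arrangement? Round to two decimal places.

€67,886.52

Ordinary annuity of 36 payments, first payment at period 60.
Periodic rate r = 0.085/12 per month; n is counted in months.
The ordinary-annuity PV formula values the stream one period before the first payment (period 59); discount that back 59 periods:
PV₀ = 3,250 × [1 − (1+r)^−36] / r × (1+r)^−59 = €67,886.52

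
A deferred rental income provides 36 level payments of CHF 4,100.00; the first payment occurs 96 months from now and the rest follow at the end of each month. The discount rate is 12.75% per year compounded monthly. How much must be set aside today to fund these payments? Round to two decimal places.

Ordinary annuity of 36 payments, first payment at period 96.
Periodic rate r = 0.1275/12 per month; n is counted in months.
The ordinary-annuity PV formula values the stream one period before the first payment (period 95); discount that back 95 periods:
PV₀ = 4,100 × [1 − (1+r)^−36] / r × (1+r)^−95 = CHF 44,743.67

CHF 44,743.67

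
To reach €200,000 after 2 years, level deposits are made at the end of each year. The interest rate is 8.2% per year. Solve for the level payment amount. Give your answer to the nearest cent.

€96,061.48

Level ordinary annuity; solve FV = PMT × [((1+r)^n − 1)/r] for PMT.
Periodic rate r = 0.082 per year.
With n = 2: PMT = 200,000 / ([((1+r)^n − 1)/r]) = €96,061.48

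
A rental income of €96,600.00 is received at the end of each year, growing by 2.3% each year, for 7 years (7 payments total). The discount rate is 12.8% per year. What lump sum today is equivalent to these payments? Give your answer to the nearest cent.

€455,748.23

Periodic rate r = 0.128 per year.
Growing ordinary annuity: PV = PMT₁ × [1 − ((1+g)/(1+r))^n] / (r − g) = 96,600 × [1 − ((1+0.023)/(1+r))^7] / (r − 0.023) = €455,748.23.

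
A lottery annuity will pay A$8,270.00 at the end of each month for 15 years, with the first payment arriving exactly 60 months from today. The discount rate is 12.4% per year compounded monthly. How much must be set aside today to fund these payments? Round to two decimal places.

A$367,782.57

Ordinary annuity of 180 payments, first payment at period 60.
Periodic rate r = 0.124/12 per month; n is counted in months.
The ordinary-annuity PV formula values the stream one period before the first payment (period 59); discount that back 59 periods:
PV₀ = 8,270 × [1 − (1+r)^−180] / r × (1+r)^−59 = A$367,782.57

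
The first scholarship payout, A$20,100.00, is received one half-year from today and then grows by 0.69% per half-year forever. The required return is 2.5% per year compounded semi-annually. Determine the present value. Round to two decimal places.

A$3,589,285.71

Periodic rate r = 0.025/2 per half-year.
Growing perpetuity (Gordon): PV = PMT₁ / (r − g) = 20,100 / (r − 0.0069) = A$3,589,285.71.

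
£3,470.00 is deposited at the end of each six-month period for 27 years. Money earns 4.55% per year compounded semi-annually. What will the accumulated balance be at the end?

£361,398.34

This is an ordinary annuity: 54 deposits of £3,470.00 at the end of each six-month period.
Periodic rate r = 0.0455/2 per half-year; n is counted in half-years.
FV = PMT × [((1+r)^n − 1)/r] = 3,470 × [(1+r)^54 − 1] / r = £361,398.34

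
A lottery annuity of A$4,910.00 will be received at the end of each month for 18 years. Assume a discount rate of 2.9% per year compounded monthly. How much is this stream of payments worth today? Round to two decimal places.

A$825,476.40

This is an ordinary annuity: 216 payments of A$4,910.00 at the end of each month.
Periodic rate r = 0.029/12 per month; n is counted in months.
PV = PMT × [(1 − (1+r)^−n)/r] = 4,910 × [1 − (1+r)^−216] / r = A$825,476.40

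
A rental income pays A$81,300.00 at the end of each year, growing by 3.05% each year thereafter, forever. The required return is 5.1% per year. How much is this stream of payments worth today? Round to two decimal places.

A$3,965,853.66

Periodic rate r = 0.051 per year.
Growing perpetuity (Gordon): PV = PMT₁ / (r − g) = 81,300 / (r − 0.0305) = A$3,965,853.66.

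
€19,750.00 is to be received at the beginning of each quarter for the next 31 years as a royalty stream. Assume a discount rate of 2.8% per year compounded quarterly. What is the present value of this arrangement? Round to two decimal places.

This is an annuity due: 124 payments of €19,750.00 at the beginning of each quarter.
Periodic rate r = 0.028/4 per quarter; n is counted in quarters.
PV = PMT × [(1 − (1+r)^−n)/r] × (1+r) = 19,750 × [1 − (1+r)^−124] / r × (1+r) = €1,644,867.34

€1,644,867.34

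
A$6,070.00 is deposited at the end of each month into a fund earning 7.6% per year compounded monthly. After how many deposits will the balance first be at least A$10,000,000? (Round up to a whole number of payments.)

386 payments

Periodic rate r = 0.076/12 per month; n is counted in months.
Ordinary annuity FV: 10,000,000 = 6,070 × [((1+r)^n − 1)/r].
(1+r)^n = 1 + 10,000,000 × r / 6,070, so n = ln(1 + 10,000,000·r/6,070) / ln(1+r) = 385.94.
Round up to a whole number of payments: n = 386.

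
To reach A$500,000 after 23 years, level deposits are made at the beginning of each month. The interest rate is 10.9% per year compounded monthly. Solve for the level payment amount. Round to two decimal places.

A$404.38

Level annuity due; solve FV = PMT × [((1+r)^n − 1)/r] × (1+r) for PMT.
Periodic rate r = 0.109/12 per month; n is counted in months.
With n = 276: PMT = 500,000 / ([((1+r)^n − 1)/r] × (1+r)) = A$404.38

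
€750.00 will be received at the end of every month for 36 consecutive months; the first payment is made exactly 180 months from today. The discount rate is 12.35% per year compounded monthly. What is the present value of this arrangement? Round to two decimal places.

Ordinary annuity of 36 payments, first payment at period 180.
Periodic rate r = 0.1235/12 per month; n is counted in months.
The ordinary-annuity PV formula values the stream one period before the first payment (period 179); discount that back 179 periods:
PV₀ = 750 × [1 − (1+r)^−36] / r × (1+r)^−179 = €3,594.02

€3,594.02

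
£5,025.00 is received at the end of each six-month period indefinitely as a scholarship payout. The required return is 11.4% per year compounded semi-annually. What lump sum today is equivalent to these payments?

£88,157.89

Periodic rate r = 0.114/2 per half-year.
Level perpetuity: PV = PMT / r = 5,025 / (0.114/2) = £88,157.89.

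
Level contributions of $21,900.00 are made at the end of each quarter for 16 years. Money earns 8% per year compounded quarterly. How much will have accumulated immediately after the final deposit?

This is an ordinary annuity: 64 deposits of $21,900.00 at the end of each quarter.
Periodic rate r = 0.08/4 per quarter; n is counted in quarters.
FV = PMT × [((1+r)^n − 1)/r] = 21,900 × [(1+r)^64 − 1] / r = $2,793,885.10

$2,793,885.10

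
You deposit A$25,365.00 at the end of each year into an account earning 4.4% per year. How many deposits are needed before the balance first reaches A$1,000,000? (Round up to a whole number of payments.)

Periodic rate r = 0.044 per year.
Ordinary annuity FV: 1,000,000 = 25,365 × [((1+r)^n − 1)/r].
(1+r)^n = 1 + 1,000,000 × r / 25,365, so n = ln(1 + 1,000,000·r/25,365) / ln(1+r) = 23.36.
Round up to a whole number of payments: n = 24.

24 payments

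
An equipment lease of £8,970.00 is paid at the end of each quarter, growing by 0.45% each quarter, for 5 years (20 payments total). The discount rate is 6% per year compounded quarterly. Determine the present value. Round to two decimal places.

Periodic rate r = 0.06/4 per quarter; n is counted in quarters.
Growing ordinary annuity: PV = PMT₁ × [1 − ((1+g)/(1+r))^n] / (r − g) = 8,970 × [1 − ((1+0.0045)/(1+r))^20] / (r − 0.0045) = £160,410.91.

£160,410.91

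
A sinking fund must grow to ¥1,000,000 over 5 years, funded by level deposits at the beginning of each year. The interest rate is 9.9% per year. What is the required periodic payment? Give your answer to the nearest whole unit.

Level annuity due; solve FV = PMT × [((1+r)^n − 1)/r] × (1+r) for PMT.
Periodic rate r = 0.099 per year.
With n = 5: PMT = 1,000,000 / ([((1+r)^n − 1)/r] × (1+r)) = ¥149,339

¥149,339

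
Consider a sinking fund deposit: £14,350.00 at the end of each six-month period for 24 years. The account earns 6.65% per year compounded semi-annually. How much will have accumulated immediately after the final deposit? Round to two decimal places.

£1,642,952.97

This is an ordinary annuity: 48 deposits of £14,350.00 at the end of each six-month period.
Periodic rate r = 0.0665/2 per half-year; n is counted in half-years.
FV = PMT × [((1+r)^n − 1)/r] = 14,350 × [(1+r)^48 − 1] / r = £1,642,952.97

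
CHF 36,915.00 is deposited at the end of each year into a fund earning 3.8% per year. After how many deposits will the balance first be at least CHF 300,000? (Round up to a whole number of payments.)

Periodic rate r = 0.038 per year.
Ordinary annuity FV: 300,000 = 36,915 × [((1+r)^n − 1)/r].
(1+r)^n = 1 + 300,000 × r / 36,915, so n = ln(1 + 300,000·r/36,915) / ln(1+r) = 7.22.
Round up to a whole number of payments: n = 8.

8 payments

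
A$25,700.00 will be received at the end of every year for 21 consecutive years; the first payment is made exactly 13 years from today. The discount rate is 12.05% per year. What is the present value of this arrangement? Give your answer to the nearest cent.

A$49,457.81

Ordinary annuity of 21 payments, first payment at period 13.
Periodic rate r = 0.1205 per year.
The ordinary-annuity PV formula values the stream one period before the first payment (period 12); discount that back 12 periods:
PV₀ = 25,700 × [1 − (1+r)^−21] / r × (1+r)^−12 = A$49,457.81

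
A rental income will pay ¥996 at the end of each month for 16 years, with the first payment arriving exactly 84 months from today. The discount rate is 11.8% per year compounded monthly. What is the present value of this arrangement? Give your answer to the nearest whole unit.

Ordinary annuity of 192 payments, first payment at period 84.
Periodic rate r = 0.118/12 per month; n is counted in months.
The ordinary-annuity PV formula values the stream one period before the first payment (period 83); discount that back 83 periods:
PV₀ = 996 × [1 − (1+r)^−192] / r × (1+r)^−83 = ¥38,092

¥38,092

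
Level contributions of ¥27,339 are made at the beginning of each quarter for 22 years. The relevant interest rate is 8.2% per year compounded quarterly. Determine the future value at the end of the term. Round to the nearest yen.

This is an annuity due: 88 deposits of ¥27,339 at the beginning of each quarter.
Periodic rate r = 0.082/4 per quarter; n is counted in quarters.
FV = PMT × [((1+r)^n − 1)/r] × (1+r) = 27,339 × [(1+r)^88 − 1] / r × (1+r) = ¥6,755,883

¥6,755,883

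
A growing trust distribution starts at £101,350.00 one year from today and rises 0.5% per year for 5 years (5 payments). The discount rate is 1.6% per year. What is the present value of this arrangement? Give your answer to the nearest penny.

£488,085.85

Periodic rate r = 0.016 per year.
Growing ordinary annuity: PV = PMT₁ × [1 − ((1+g)/(1+r))^n] / (r − g) = 101,350 × [1 − ((1+0.005)/(1+r))^5] / (r − 0.005) = £488,085.85.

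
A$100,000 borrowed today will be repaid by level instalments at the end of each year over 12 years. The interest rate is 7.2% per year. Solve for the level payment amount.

A$12,724.73

Level ordinary annuity; solve PV = PMT × [(1 − (1+r)^−n)/r] for PMT.
Periodic rate r = 0.072 per year.
With n = 12: PMT = 100,000 / ([(1 − (1+r)^−n)/r]) = A$12,724.73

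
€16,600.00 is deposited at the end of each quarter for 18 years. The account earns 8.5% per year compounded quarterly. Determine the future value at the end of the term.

This is an ordinary annuity: 72 deposits of €16,600.00 at the end of each quarter.
Periodic rate r = 0.085/4 per quarter; n is counted in quarters.
FV = PMT × [((1+r)^n − 1)/r] = 16,600 × [(1+r)^72 − 1] / r = €2,769,067.19

€2,769,067.19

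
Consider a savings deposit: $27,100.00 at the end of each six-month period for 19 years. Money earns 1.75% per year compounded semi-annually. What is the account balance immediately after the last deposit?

This is an ordinary annuity: 38 deposits of $27,100.00 at the end of each six-month period.
Periodic rate r = 0.0175/2 per half-year; n is counted in half-years.
FV = PMT × [((1+r)^n − 1)/r] = 27,100 × [(1+r)^38 − 1] / r = $1,215,426.09

$1,215,426.09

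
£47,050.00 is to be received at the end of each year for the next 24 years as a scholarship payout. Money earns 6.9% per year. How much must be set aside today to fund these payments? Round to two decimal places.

£544,402.13

This is an ordinary annuity: 24 payments of £47,050.00 at the end of each year.
Periodic rate r = 0.069 per year.
PV = PMT × [(1 − (1+r)^−n)/r] = 47,050 × [1 − (1+r)^−24] / r = £544,402.13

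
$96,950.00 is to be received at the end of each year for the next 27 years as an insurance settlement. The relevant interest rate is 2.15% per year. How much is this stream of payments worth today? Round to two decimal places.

$1,970,240.14

This is an ordinary annuity: 27 payments of $96,950.00 at the end of each year.
Periodic rate r = 0.0215 per year.
PV = PMT × [(1 − (1+r)^−n)/r] = 96,950 × [1 − (1+r)^−27] / r = $1,970,240.14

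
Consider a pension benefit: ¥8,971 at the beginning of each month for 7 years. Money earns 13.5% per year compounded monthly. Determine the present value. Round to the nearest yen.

¥491,307

This is an annuity due: 84 payments of ¥8,971 at the beginning of each month.
Periodic rate r = 0.135/12 per month; n is counted in months.
PV = PMT × [(1 − (1+r)^−n)/r] × (1+r) = 8,971 × [1 − (1+r)^−84] / r × (1+r) = ¥491,307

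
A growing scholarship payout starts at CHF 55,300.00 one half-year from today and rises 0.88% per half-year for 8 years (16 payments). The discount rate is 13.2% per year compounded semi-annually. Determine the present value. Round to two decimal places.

Periodic rate r = 0.132/2 per half-year; n is counted in half-years.
Growing ordinary annuity: PV = PMT₁ × [1 − ((1+g)/(1+r))^n] / (r − g) = 55,300 × [1 − ((1+0.0088)/(1+r))^16] / (r − 0.0088) = CHF 566,750.97.

CHF 566,750.97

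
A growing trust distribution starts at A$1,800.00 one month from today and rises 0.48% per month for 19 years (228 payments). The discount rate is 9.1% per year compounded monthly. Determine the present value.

Periodic rate r = 0.091/12 per month; n is counted in months.
Growing ordinary annuity: PV = PMT₁ × [1 − ((1+g)/(1+r))^n] / (r − g) = 1,800 × [1 − ((1+0.0048)/(1+r))^228] / (r − 0.0048) = A$302,515.38.

A$302,515.38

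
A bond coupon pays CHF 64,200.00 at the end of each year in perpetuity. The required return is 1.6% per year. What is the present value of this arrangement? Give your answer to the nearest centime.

Periodic rate r = 0.016 per year.
Level perpetuity: PV = PMT / r = 64,200 / (0.016) = CHF 4,012,500.00.

CHF 4,012,500.00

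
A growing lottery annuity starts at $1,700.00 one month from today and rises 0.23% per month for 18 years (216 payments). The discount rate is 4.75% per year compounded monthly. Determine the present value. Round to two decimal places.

Periodic rate r = 0.0475/12 per month; n is counted in months.
Growing ordinary annuity: PV = PMT₁ × [1 − ((1+g)/(1+r))^n] / (r − g) = 1,700 × [1 − ((1+0.0023)/(1+r))^216] / (r − 0.0023) = $307,830.24.

$307,830.24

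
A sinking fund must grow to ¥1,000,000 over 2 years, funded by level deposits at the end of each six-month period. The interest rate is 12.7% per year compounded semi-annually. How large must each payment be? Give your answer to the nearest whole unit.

Level ordinary annuity; solve FV = PMT × [((1+r)^n − 1)/r] for PMT.
Periodic rate r = 0.127/2 per half-year; n is counted in half-years.
With n = 4: PMT = 1,000,000 / ([((1+r)^n − 1)/r]) = ¥227,408

¥227,408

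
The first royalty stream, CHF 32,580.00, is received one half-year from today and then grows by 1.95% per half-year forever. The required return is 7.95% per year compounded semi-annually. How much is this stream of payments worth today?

CHF 1,608,888.89

Periodic rate r = 0.0795/2 per half-year.
Growing perpetuity (Gordon): PV = PMT₁ / (r − g) = 32,580 / (r − 0.0195) = CHF 1,608,888.89.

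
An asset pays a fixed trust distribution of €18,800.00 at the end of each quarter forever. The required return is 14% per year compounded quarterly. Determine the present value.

€537,142.86

Periodic rate r = 0.14/4 per quarter.
Level perpetuity: PV = PMT / r = 18,800 / (0.14/4) = €537,142.86.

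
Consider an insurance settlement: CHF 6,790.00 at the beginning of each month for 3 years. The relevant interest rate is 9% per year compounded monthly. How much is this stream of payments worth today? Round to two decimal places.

CHF 215,125.24

This is an annuity due: 36 payments of CHF 6,790.00 at the beginning of each month.
Periodic rate r = 0.09/12 per month; n is counted in months.
PV = PMT × [(1 − (1+r)^−n)/r] × (1+r) = 6,790 × [1 − (1+r)^−36] / r × (1+r) = CHF 215,125.24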